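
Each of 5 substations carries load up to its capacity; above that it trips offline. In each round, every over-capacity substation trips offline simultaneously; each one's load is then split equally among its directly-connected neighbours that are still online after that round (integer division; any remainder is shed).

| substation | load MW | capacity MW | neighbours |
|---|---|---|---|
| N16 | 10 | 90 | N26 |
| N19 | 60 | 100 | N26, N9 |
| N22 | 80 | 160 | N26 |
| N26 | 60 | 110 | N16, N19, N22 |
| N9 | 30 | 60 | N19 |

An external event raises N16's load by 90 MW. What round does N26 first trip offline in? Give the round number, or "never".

Round 1 — N16 at 100 > 90. N16 trips offline.
  N16 sheds 100 MW to N26: 100 each.
    N26: 60+100 = 160 > 110
Round 2 — N26 trips offline.
  N26 sheds 160 MW to N19, N22: 80 each.
    N19: 60+80 = 140 > 100
    N22: 80+80 = 160 ≤ 160
Round 3 — N19 trips offline.
  N19 sheds 140 MW to N9: 140 each.
    N9: 30+140 = 170 > 60
Round 4 — N9 trips offline.
  N9 sheds 170 MW: no online neighbours, lost.
No further trips.

2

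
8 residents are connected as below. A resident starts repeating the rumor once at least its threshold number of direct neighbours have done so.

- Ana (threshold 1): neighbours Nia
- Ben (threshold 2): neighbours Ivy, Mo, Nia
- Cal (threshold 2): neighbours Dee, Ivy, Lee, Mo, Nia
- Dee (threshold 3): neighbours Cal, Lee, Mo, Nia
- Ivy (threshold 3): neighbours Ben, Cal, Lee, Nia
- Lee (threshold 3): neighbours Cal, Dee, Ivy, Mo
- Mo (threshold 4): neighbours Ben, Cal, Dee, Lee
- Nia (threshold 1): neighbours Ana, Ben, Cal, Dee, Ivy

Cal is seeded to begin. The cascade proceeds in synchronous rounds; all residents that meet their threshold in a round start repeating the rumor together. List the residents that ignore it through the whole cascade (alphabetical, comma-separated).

Ben, Dee, Ivy, Lee, Mo

Round 1 — Cal starts repeating the rumor (initial).
Round 2 — checking thresholds:
  Dee: 1 of 4 neighbours < 3, below threshold.
  Ivy: 1 of 4 neighbours < 3, below threshold.
  Lee: 1 of 4 neighbours < 3, below threshold.
  Mo: 1 of 4 neighbours < 4, below threshold.
  Nia: 1 of 5 neighbours ≥ 1, starts repeating the rumor.
Round 3 — checking thresholds:
  Ana: 1 of 1 neighbours ≥ 1, starts repeating the rumor.
  Ben: 1 of 3 neighbours < 2, below threshold.
  Dee: 2 of 4 neighbours < 3, below threshold.
  Ivy: 2 of 4 neighbours < 3, below threshold.
  Lee: 1 of 4 neighbours < 3, below threshold.
  Mo: 1 of 4 neighbours < 4, below threshold.
Round 4 — no new spreads; cascade stops.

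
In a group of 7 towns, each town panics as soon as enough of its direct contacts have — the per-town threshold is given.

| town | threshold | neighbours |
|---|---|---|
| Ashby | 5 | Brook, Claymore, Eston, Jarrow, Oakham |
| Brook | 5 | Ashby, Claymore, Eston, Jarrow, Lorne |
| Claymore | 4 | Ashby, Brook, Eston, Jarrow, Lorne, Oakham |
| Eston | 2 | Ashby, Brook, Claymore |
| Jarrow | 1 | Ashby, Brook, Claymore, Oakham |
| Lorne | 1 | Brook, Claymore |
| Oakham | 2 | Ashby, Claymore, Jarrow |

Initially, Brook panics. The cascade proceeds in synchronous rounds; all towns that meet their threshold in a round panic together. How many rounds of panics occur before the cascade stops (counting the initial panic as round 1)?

Round 1 — Brook panics (initial).
Round 2 — checking thresholds:
  Ashby: 1 of 5 neighbours < 5, not yet.
  Claymore: 1 of 6 neighbours < 4, not yet.
  Eston: 1 of 3 neighbours < 2, not yet.
  Jarrow: 1 of 4 neighbours ≥ 1, panics.
  Lorne: 1 of 2 neighbours ≥ 1, panics.
Round 3 — no new panics; cascade stops.

2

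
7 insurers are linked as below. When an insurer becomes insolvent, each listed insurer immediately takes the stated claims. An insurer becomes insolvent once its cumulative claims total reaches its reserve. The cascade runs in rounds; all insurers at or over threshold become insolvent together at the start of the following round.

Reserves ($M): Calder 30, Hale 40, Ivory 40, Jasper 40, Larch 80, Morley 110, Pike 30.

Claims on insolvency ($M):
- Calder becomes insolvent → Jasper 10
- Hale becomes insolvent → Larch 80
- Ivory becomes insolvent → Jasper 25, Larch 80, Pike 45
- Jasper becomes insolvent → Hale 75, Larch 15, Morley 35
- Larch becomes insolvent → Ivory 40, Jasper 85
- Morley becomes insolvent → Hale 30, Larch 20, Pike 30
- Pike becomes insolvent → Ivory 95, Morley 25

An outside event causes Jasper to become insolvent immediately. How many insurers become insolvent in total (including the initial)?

5

Round 1 — Jasper becomes insolvent (initial).
  Hale: +75 → 75 ≥ 40
  Larch: +15 → 15 < 80
  Morley: +35 → 35 < 110
Round 2 — Hale becomes insolvent.
  Larch: +80 → 95 ≥ 80
Round 3 — Larch becomes insolvent.
  Ivory: +40 → 40 ≥ 40
Round 4 — Ivory becomes insolvent.
  Pike: +45 → 45 ≥ 30
Round 5 — Pike becomes insolvent.
  Morley: +25 → 60 < 110
No further insolvencies.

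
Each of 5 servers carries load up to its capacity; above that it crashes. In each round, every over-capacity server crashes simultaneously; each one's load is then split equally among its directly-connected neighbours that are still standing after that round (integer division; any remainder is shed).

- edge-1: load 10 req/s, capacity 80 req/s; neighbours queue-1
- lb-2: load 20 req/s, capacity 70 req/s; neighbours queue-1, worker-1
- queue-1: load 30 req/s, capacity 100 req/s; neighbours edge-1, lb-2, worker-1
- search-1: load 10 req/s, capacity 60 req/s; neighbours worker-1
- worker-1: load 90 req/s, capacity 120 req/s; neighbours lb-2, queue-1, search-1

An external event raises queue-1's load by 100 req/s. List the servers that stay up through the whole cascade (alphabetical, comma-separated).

edge-1

Round 1 — queue-1 at 130 > 100. queue-1 crashes.
  queue-1 sheds 130 req/s to edge-1, lb-2, worker-1: 43 each (1 lost).
    edge-1: 10+43 = 53 ≤ 80
    lb-2: 20+43 = 63 ≤ 70
    worker-1: 90+43 = 133 > 120
Round 2 — worker-1 crashes.
  worker-1 sheds 133 req/s to lb-2, search-1: 66 each (1 lost).
    lb-2: 63+66 = 129 > 70
    search-1: 10+66 = 76 > 60
Round 3 — lb-2, search-1 crash.
  lb-2 sheds 129 req/s: no online neighbours, lost.
  search-1 sheds 76 req/s: no online neighbours, lost.
No further crashes.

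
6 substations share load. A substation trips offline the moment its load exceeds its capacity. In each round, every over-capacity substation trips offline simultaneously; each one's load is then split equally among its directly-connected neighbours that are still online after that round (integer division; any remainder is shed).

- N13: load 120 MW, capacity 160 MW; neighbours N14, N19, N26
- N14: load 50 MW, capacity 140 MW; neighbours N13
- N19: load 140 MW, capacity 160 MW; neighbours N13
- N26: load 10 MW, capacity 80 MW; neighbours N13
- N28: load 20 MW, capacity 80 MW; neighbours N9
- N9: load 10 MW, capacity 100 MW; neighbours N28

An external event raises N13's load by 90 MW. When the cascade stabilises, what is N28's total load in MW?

20

Round 1 — N13 at 210 > 160. N13 trips offline.
  N13 sheds 210 MW to N14, N19, N26: 70 each.
    N14: 50+70 = 120 ≤ 140
    N19: 140+70 = 210 > 160
    N26: 10+70 = 80 ≤ 80
Round 2 — N19 trips offline.
  N19 sheds 210 MW: no online neighbours, lost.
No further trips.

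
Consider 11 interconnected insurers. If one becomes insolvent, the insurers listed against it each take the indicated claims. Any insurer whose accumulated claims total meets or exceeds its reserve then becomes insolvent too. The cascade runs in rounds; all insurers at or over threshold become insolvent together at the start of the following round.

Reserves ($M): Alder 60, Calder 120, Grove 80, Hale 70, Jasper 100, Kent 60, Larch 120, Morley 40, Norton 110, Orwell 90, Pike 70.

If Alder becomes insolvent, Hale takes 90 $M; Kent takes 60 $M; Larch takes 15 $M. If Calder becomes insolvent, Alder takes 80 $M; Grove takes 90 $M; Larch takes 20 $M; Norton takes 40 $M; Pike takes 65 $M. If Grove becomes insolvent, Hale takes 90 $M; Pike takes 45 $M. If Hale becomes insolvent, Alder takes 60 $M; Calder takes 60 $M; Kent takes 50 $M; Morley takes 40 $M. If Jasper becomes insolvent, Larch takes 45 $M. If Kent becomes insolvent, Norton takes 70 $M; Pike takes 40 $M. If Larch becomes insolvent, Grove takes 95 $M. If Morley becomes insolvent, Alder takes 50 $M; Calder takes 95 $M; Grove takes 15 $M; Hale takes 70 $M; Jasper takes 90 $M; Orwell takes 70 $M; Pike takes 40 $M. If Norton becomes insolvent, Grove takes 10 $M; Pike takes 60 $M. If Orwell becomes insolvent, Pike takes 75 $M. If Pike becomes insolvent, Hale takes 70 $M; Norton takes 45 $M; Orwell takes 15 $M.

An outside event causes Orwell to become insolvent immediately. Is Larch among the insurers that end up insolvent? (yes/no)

no

Round 1 — Orwell becomes insolvent (initial).
  Pike: +75 → 75 ≥ 70
Round 2 — Pike becomes insolvent.
  Hale: +70 → 70 ≥ 70
  Norton: +45 → 45 < 110
Round 3 — Hale becomes insolvent.
  Alder: +60 → 60 ≥ 60
  Calder: +60 → 60 < 120
  Kent: +50 → 50 < 60
  Morley: +40 → 40 ≥ 40
Round 4 — Alder, Morley become insolvent.
  Calder: +95 → 155 ≥ 120
  Grove: +15 → 15 < 80
  Jasper: +90 → 90 < 100
  Kent: +60 → 110 ≥ 60
  Larch: +15 → 15 < 120
Round 5 — Calder, Kent become insolvent.
  Grove: +90 → 105 ≥ 80
  Larch: +20 → 35 < 120
  Norton: +40+70 → 155 ≥ 110
Round 6 — Grove, Norton become insolvent.
No further insolvencies.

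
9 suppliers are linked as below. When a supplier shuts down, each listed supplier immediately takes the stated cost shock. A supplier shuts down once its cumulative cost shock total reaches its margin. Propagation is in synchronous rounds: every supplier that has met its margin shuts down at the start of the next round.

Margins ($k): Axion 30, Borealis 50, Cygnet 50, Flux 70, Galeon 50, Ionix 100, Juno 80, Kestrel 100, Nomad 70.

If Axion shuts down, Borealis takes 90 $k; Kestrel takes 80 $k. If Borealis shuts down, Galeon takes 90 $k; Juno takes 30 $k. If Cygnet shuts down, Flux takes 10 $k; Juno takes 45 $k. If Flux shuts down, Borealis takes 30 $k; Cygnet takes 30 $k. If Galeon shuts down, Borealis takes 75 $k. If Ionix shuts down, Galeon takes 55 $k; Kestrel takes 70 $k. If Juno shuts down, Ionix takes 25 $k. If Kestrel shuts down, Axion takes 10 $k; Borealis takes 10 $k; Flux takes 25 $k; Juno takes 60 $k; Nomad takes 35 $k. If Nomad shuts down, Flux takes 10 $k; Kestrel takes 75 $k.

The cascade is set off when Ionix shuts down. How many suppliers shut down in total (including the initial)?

3

Round 1 — Ionix shuts down (initial).
  Galeon: +55 → 55 ≥ 50
  Kestrel: +70 → 70 < 100
Round 2 — Galeon shuts down.
  Borealis: +75 → 75 ≥ 50
Round 3 — Borealis shuts down.
  Juno: +30 → 30 < 80
No further shutdowns.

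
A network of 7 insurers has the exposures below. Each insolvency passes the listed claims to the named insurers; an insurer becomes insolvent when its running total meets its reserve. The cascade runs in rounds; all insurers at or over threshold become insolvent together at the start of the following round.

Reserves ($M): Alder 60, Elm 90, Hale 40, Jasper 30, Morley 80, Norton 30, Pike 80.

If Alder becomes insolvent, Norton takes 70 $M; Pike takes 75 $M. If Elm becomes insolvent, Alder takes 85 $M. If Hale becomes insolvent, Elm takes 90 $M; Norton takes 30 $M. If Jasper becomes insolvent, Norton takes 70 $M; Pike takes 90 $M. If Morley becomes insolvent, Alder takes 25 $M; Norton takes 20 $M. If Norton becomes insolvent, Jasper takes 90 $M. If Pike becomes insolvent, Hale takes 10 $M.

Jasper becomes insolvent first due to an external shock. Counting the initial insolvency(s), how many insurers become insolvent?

Round 1 — Jasper becomes insolvent (initial).
  Norton: +70 → 70 ≥ 30
  Pike: +90 → 90 ≥ 80
Round 2 — Norton, Pike become insolvent.
  Hale: +10 → 10 < 40
No further insolvencies.

3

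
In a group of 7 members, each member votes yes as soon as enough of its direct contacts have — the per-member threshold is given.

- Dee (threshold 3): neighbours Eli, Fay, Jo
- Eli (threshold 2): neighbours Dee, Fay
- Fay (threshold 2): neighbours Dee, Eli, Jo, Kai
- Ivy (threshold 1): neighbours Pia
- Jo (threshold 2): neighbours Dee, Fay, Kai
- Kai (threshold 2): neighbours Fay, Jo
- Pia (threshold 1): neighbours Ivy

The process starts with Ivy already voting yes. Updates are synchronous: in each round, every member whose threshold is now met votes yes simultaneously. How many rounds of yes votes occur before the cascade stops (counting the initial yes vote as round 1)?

Round 1 — Ivy votes yes (initial).
Round 2 — checking thresholds:
  Pia: 1 of 1 neighbours ≥ 1, votes yes.
Round 3 — no new yes votes; cascade stops.

2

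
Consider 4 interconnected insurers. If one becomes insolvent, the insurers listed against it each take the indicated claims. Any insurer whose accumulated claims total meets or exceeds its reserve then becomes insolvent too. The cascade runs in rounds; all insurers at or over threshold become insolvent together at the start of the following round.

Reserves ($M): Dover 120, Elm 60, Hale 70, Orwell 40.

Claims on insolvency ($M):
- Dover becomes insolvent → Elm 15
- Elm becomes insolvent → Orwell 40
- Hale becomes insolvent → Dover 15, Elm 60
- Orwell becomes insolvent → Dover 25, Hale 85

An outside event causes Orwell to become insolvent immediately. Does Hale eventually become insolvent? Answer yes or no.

Round 1 — Orwell becomes insolvent (initial).
  Dover: +25 → 25 < 120
  Hale: +85 → 85 ≥ 70
Round 2 — Hale becomes insolvent.
  Dover: +15 → 40 < 120
  Elm: +60 → 60 ≥ 60
Round 3 — Elm becomes insolvent.
No further insolvencies.

yes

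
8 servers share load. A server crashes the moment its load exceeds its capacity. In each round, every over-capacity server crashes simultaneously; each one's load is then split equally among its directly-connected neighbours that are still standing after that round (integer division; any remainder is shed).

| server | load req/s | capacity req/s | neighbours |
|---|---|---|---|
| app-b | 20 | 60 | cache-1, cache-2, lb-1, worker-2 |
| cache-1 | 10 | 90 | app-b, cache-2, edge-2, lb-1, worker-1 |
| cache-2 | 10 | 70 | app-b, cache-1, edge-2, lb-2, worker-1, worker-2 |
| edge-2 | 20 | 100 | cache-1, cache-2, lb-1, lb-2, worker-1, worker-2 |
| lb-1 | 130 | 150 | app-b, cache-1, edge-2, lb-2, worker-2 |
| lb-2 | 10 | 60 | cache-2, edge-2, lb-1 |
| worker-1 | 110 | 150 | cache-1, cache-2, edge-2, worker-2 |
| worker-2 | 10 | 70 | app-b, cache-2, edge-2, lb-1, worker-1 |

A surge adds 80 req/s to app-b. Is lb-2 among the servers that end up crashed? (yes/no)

no

Round 1 — app-b at 100 > 60. app-b crashes.
  app-b sheds 100 req/s to cache-1, cache-2, lb-1, worker-2: 25 each.
    cache-1: 10+25 = 35 ≤ 90
    cache-2: 10+25 = 35 ≤ 70
    lb-1: 130+25 = 155 > 150
    worker-2: 10+25 = 35 ≤ 70
Round 2 — lb-1 crashes.
  lb-1 sheds 155 req/s to cache-1, edge-2, lb-2, worker-2: 38 each (3 lost).
    cache-1: 35+38 = 73 ≤ 90
    edge-2: 20+38 = 58 ≤ 100
    lb-2: 10+38 = 48 ≤ 60
    worker-2: 35+38 = 73 > 70
Round 3 — worker-2 crashes.
  worker-2 sheds 73 req/s to cache-2, edge-2, worker-1: 24 each (1 lost).
    cache-2: 35+24 = 59 ≤ 70
    edge-2: 58+24 = 82 ≤ 100
    worker-1: 110+24 = 134 ≤ 150
No further crashes.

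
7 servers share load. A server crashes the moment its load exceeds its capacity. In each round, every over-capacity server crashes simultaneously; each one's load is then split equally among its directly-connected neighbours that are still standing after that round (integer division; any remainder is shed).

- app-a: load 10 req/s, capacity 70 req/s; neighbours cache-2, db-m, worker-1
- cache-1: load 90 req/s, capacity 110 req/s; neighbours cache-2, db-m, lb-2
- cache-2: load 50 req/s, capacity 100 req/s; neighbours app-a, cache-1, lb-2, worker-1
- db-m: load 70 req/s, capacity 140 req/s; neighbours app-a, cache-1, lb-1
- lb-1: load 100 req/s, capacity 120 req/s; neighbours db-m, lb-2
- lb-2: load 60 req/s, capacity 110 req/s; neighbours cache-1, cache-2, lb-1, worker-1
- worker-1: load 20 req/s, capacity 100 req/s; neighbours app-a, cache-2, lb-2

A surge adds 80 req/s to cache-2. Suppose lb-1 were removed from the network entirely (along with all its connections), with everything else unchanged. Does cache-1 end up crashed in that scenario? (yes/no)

With lb-1 removed:
Round 1 — cache-2 at 130 > 100. cache-2 crashes.
  cache-2 sheds 130 req/s to app-a, cache-1, lb-2, worker-1: 32 each (2 lost).
    app-a: 10+32 = 42 ≤ 70
    cache-1: 90+32 = 122 > 110
    lb-2: 60+32 = 92 ≤ 110
    worker-1: 20+32 = 52 ≤ 100
Round 2 — cache-1 crashes.
  cache-1 sheds 122 req/s to db-m, lb-2: 61 each.
    db-m: 70+61 = 131 ≤ 140
    lb-2: 92+61 = 153 > 110
Round 3 — lb-2 crashes.
  lb-2 sheds 153 req/s to worker-1: 153 each.
    worker-1: 52+153 = 205 > 100
Round 4 — worker-1 crashes.
  worker-1 sheds 205 req/s to app-a: 205 each.
    app-a: 42+205 = 247 > 70
Round 5 — app-a crashes.
  app-a sheds 247 req/s to db-m: 247 each.
    db-m: 131+247 = 378 > 140
Round 6 — db-m crashes.
  db-m sheds 378 req/s: no online neighbours, lost.
No further crashes.

yes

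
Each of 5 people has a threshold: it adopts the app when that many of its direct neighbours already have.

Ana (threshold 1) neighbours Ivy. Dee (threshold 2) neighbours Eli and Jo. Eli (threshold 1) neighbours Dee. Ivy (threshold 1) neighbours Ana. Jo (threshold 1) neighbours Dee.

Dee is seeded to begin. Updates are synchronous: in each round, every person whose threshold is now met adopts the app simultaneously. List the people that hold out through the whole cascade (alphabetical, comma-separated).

Round 1 — Dee adopts the app (initial).
Round 2 — checking thresholds:
  Eli: 1 of 1 neighbours ≥ 1, adopts the app.
  Jo: 1 of 1 neighbours ≥ 1, adopts the app.
Round 3 — no new adoptions; cascade stops.

Ana, Ivy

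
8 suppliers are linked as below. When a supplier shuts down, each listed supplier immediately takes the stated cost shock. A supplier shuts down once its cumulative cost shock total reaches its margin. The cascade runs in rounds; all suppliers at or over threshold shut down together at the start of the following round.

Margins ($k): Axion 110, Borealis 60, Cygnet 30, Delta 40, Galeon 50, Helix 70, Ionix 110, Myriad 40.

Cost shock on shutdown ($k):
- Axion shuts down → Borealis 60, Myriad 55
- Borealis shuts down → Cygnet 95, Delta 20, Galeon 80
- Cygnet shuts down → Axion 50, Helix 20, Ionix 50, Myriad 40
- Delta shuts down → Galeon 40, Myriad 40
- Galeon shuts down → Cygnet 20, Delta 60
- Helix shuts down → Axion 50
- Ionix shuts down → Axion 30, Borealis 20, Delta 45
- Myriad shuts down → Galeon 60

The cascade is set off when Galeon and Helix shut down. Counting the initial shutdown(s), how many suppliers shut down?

Round 1 — Galeon, Helix shut down (initial).
  Axion: +50 → 50 < 110
  Cygnet: +20 → 20 < 30
  Delta: +60 → 60 ≥ 40
Round 2 — Delta shuts down.
  Myriad: +40 → 40 ≥ 40
Round 3 — Myriad shuts down.
No further shutdowns.

4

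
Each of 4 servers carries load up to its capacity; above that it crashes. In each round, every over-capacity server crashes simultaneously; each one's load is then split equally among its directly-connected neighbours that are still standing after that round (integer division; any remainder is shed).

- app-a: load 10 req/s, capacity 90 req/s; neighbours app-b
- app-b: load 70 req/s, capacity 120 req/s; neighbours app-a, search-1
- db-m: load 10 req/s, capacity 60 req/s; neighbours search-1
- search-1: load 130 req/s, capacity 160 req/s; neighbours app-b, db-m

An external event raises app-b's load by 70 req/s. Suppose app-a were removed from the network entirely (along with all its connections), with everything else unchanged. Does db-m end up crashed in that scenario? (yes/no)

yes

With app-a removed:
Round 1 — app-b at 140 > 120. app-b crashes.
  app-b sheds 140 req/s to search-1: 140 each.
    search-1: 130+140 = 270 > 160
Round 2 — search-1 crashes.
  search-1 sheds 270 req/s to db-m: 270 each.
    db-m: 10+270 = 280 > 60
Round 3 — db-m crashes.
  db-m sheds 280 req/s: no online neighbours, lost.
No further crashes.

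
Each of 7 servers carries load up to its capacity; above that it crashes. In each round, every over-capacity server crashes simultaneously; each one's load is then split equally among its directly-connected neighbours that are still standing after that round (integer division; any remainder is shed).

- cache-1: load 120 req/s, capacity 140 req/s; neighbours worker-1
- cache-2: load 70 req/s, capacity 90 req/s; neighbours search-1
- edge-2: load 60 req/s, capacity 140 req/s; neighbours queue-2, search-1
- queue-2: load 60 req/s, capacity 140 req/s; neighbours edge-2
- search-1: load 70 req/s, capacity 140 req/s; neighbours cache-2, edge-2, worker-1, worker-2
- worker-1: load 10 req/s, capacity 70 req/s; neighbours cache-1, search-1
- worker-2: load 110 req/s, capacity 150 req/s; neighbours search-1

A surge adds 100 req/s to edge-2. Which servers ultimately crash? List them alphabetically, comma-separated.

cache-2, edge-2, search-1, worker-2

Round 1 — edge-2 at 160 > 140. edge-2 crashes.
  edge-2 sheds 160 req/s to queue-2, search-1: 80 each.
    queue-2: 60+80 = 140 ≤ 140
    search-1: 70+80 = 150 > 140
Round 2 — search-1 crashes.
  search-1 sheds 150 req/s to cache-2, worker-1, worker-2: 50 each.
    cache-2: 70+50 = 120 > 90
    worker-1: 10+50 = 60 ≤ 70
    worker-2: 110+50 = 160 > 150
Round 3 — cache-2, worker-2 crash.
  cache-2 sheds 120 req/s: no online neighbours, lost.
  worker-2 sheds 160 req/s: no online neighbours, lost.
No further crashes.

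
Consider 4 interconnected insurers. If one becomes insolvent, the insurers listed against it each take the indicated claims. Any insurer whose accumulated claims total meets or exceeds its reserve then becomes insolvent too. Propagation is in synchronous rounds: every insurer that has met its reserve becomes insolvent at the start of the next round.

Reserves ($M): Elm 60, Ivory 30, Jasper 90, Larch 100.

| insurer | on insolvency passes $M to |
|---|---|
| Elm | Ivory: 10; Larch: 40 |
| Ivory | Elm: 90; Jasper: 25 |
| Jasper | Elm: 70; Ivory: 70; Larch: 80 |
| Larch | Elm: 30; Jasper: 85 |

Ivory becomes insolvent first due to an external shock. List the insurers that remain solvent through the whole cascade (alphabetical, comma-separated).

Round 1 — Ivory becomes insolvent (initial).
  Elm: +90 → 90 ≥ 60
  Jasper: +25 → 25 < 90
Round 2 — Elm becomes insolvent.
  Larch: +40 → 40 < 100
No further insolvencies.

Jasper, Larch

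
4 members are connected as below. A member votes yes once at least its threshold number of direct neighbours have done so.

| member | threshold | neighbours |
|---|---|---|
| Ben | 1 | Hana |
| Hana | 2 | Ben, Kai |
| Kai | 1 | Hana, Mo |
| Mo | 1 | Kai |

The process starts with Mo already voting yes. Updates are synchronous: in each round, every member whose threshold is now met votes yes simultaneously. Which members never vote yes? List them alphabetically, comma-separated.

Round 1 — Mo votes yes (initial).
Round 2 — checking thresholds:
  Kai: 1 of 2 neighbours ≥ 1, votes yes.
Round 3 — no new yes votes; cascade stops.

Ben, Hana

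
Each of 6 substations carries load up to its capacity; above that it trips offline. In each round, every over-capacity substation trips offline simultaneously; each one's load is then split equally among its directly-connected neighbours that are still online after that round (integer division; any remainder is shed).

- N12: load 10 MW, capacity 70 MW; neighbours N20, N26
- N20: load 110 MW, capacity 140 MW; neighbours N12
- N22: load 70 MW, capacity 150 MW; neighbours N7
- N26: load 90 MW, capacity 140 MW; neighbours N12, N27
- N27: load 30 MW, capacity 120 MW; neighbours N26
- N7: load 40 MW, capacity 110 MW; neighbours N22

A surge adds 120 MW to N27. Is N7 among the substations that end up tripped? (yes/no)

Round 1 — N27 at 150 > 120. N27 trips offline.
  N27 sheds 150 MW to N26: 150 each.
    N26: 90+150 = 240 > 140
Round 2 — N26 trips offline.
  N26 sheds 240 MW to N12: 240 each.
    N12: 10+240 = 250 > 70
Round 3 — N12 trips offline.
  N12 sheds 250 MW to N20: 250 each.
    N20: 110+250 = 360 > 140
Round 4 — N20 trips offline.
  N20 sheds 360 MW: no online neighbours, lost.
No further trips.

no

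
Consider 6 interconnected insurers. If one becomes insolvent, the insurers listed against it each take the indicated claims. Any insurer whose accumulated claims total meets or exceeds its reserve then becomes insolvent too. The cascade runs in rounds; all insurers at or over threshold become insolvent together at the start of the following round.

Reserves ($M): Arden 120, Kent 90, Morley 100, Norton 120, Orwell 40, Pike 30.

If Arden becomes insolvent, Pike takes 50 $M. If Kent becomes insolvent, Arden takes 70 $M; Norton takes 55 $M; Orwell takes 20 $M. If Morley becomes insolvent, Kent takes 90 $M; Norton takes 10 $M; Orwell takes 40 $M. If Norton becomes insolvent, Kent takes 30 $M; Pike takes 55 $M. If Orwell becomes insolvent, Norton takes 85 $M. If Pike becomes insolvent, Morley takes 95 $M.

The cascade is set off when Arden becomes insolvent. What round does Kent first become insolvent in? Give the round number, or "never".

never

Round 1 — Arden becomes insolvent (initial).
  Pike: +50 → 50 ≥ 30
Round 2 — Pike becomes insolvent.
  Morley: +95 → 95 < 100
No further insolvencies.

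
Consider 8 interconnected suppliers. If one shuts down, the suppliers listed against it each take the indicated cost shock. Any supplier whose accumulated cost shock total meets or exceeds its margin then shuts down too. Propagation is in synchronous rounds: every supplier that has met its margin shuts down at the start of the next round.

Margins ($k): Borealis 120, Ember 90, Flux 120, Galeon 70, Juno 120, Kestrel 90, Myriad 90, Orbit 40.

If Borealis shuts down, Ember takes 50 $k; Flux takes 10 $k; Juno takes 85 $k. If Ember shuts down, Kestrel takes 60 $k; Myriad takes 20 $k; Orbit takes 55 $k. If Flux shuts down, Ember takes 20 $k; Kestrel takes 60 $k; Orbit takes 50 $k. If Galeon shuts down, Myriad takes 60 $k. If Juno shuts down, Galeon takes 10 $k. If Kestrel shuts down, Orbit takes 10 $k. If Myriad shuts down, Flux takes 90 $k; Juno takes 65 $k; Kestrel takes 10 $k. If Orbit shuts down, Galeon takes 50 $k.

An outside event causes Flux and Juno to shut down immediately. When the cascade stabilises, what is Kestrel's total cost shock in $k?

Round 1 — Flux, Juno shut down (initial).
  Ember: +20 → 20 < 90
  Galeon: +10 → 10 < 70
  Kestrel: +60 → 60 < 90
  Orbit: +50 → 50 ≥ 40
Round 2 — Orbit shuts down.
  Galeon: +50 → 60 < 70
No further shutdowns.

60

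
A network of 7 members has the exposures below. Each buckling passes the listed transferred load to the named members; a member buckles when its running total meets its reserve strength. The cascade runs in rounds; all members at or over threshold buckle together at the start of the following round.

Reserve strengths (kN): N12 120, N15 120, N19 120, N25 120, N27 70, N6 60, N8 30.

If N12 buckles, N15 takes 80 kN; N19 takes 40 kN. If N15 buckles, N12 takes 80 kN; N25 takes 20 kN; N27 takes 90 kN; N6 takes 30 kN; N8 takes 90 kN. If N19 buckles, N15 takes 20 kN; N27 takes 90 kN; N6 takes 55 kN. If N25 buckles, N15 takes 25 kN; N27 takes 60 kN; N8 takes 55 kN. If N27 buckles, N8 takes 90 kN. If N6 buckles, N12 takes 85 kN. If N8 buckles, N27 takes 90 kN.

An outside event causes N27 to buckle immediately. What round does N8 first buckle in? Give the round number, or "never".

2

Round 1 — N27 buckles (initial).
  N8: +90 → 90 ≥ 30
Round 2 — N8 buckles.
No further bucklings.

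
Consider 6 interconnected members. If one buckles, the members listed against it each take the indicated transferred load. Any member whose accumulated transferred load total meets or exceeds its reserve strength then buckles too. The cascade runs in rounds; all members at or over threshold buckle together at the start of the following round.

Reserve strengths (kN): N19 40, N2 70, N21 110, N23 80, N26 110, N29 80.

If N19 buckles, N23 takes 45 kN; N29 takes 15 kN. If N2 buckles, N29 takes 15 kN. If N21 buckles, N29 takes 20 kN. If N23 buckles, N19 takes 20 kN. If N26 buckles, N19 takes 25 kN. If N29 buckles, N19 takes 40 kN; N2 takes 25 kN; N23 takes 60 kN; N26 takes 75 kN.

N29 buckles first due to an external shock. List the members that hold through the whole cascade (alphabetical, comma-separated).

Round 1 — N29 buckles (initial).
  N19: +40 → 40 ≥ 40
  N2: +25 → 25 < 70
  N23: +60 → 60 < 80
  N26: +75 → 75 < 110
Round 2 — N19 buckles.
  N23: +45 → 105 ≥ 80
Round 3 — N23 buckles.
No further bucklings.

N2, N21, N26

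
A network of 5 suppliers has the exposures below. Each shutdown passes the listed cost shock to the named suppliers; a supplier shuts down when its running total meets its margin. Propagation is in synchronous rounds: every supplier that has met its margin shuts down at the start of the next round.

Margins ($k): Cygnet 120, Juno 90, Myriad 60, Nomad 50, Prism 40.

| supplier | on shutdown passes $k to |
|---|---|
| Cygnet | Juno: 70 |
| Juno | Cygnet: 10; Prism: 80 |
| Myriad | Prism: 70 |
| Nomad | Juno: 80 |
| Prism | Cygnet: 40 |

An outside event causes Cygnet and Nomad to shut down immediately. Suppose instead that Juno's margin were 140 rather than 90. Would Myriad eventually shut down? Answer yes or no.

no

With Juno's margin at 140:
Round 1 — Cygnet, Nomad shut down (initial).
  Juno: +70+80 → 150 ≥ 140
Round 2 — Juno shuts down.
  Prism: +80 → 80 ≥ 40
Round 3 — Prism shuts down.
No further shutdowns.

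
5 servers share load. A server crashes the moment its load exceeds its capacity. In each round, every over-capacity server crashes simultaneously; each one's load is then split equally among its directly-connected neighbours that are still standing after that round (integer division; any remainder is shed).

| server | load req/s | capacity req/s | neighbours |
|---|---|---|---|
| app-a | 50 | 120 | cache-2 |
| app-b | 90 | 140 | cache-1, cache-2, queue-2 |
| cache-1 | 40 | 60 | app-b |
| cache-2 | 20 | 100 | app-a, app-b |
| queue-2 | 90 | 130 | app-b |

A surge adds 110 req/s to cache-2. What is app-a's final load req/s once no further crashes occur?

115

Round 1 — cache-2 at 130 > 100. cache-2 crashes.
  cache-2 sheds 130 req/s to app-a, app-b: 65 each.
    app-a: 50+65 = 115 ≤ 120
    app-b: 90+65 = 155 > 140
Round 2 — app-b crashes.
  app-b sheds 155 req/s to cache-1, queue-2: 77 each (1 lost).
    cache-1: 40+77 = 117 > 60
    queue-2: 90+77 = 167 > 130
Round 3 — cache-1, queue-2 crash.
  cache-1 sheds 117 req/s: no online neighbours, lost.
  queue-2 sheds 167 req/s: no online neighbours, lost.
No further crashes.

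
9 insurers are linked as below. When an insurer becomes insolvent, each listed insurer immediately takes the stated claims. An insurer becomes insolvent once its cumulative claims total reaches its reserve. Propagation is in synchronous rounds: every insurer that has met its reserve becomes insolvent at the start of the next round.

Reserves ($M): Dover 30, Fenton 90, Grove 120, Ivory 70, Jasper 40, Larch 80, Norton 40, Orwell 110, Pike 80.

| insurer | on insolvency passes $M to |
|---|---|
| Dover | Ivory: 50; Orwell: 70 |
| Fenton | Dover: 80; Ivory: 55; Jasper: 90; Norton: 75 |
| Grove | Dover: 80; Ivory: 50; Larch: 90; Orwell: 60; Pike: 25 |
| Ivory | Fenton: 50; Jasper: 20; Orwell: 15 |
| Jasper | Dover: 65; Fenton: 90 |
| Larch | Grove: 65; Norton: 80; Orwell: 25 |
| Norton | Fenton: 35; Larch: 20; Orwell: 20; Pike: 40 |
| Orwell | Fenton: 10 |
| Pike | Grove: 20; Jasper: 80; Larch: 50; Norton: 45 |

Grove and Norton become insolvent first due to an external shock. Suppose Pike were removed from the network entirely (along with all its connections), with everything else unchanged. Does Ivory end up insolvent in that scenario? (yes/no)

With Pike removed:
Round 1 — Grove, Norton become insolvent (initial).
  Dover: +80 → 80 ≥ 30
  Fenton: +35 → 35 < 90
  Ivory: +50 → 50 < 70
  Larch: +90+20 → 110 ≥ 80
  Orwell: +60+20 → 80 < 110
Round 2 — Dover, Larch become insolvent.
  Ivory: +50 → 100 ≥ 70
  Orwell: +70+25 → 175 ≥ 110
Round 3 — Ivory, Orwell become insolvent.
  Fenton: +50+10 → 95 ≥ 90
  Jasper: +20 → 20 < 40
Round 4 — Fenton becomes insolvent.
  Jasper: +90 → 110 ≥ 40
Round 5 — Jasper becomes insolvent.
No further insolvencies.

yes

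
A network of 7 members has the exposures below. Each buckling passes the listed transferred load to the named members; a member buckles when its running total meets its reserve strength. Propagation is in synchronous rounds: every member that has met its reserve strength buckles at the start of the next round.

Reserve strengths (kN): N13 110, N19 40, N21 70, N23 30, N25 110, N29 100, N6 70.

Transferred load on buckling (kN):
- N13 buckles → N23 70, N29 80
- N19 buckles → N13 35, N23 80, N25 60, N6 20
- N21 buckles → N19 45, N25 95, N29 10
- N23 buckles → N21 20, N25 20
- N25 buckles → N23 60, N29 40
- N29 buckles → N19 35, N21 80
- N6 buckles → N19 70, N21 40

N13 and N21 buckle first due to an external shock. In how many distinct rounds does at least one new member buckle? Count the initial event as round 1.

4

Round 1 — N13, N21 buckle (initial).
  N19: +45 → 45 ≥ 40
  N23: +70 → 70 ≥ 30
  N25: +95 → 95 < 110
  N29: +80+10 → 90 < 100
Round 2 — N19, N23 buckle.
  N25: +60+20 → 175 ≥ 110
  N6: +20 → 20 < 70
Round 3 — N25 buckles.
  N29: +40 → 130 ≥ 100
Round 4 — N29 buckles.
No further bucklings.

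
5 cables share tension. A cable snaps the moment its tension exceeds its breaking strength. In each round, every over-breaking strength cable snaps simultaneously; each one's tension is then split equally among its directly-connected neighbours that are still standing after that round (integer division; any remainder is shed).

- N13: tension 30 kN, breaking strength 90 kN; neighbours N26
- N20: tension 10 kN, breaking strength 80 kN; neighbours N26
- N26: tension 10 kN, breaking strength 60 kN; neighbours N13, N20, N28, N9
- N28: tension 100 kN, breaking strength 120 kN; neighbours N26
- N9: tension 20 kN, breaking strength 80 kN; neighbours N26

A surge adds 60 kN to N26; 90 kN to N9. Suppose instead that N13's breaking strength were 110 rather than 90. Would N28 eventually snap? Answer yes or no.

With N13's breaking strength at 110:
Round 1 — N26 at 70 > 60; N9 at 110 > 80. N26, N9 snap.
  N26 sheds 70 kN to N13, N20, N28: 23 each (1 lost).
    N13: 30+23 = 53 ≤ 110
    N20: 10+23 = 33 ≤ 80
    N28: 100+23 = 123 > 120
  N9 sheds 110 kN: no online neighbours, lost.
Round 2 — N28 snaps.
  N28 sheds 123 kN: no online neighbours, lost.
No further breaks.

yes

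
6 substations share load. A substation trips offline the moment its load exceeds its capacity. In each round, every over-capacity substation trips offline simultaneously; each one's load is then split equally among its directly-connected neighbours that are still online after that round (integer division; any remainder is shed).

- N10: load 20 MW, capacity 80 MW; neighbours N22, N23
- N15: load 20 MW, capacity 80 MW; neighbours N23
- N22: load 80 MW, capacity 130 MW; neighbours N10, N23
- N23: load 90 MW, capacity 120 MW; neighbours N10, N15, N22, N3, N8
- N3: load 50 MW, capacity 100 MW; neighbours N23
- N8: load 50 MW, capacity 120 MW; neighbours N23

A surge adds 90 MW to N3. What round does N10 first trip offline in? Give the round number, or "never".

Round 1 — N3 at 140 > 100. N3 trips offline.
  N3 sheds 140 MW to N23: 140 each.
    N23: 90+140 = 230 > 120
Round 2 — N23 trips offline.
  N23 sheds 230 MW to N10, N15, N22, N8: 57 each (2 lost).
    N10: 20+57 = 77 ≤ 80
    N15: 20+57 = 77 ≤ 80
    N22: 80+57 = 137 > 130
    N8: 50+57 = 107 ≤ 120
Round 3 — N22 trips offline.
  N22 sheds 137 MW to N10: 137 each.
    N10: 77+137 = 214 > 80
Round 4 — N10 trips offline.
  N10 sheds 214 MW: no online neighbours, lost.
No further trips.

4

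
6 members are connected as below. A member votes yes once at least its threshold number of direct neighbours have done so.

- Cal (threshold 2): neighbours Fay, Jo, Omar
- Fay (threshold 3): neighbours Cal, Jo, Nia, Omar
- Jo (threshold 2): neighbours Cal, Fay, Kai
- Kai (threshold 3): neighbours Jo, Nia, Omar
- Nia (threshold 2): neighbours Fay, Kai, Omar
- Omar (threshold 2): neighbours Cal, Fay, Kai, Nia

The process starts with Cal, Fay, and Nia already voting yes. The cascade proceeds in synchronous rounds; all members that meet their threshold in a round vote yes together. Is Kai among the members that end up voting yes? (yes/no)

yes

Round 1 — Cal, Fay, Nia vote yes (initial).
Round 2 — checking thresholds:
  Jo: 2 of 3 neighbours ≥ 2, votes yes.
  Kai: 1 of 3 neighbours < 3, below threshold.
  Omar: 3 of 4 neighbours ≥ 2, votes yes.
Round 3 — checking thresholds:
  Kai: 3 of 3 neighbours ≥ 3, votes yes.
Round 4 — no new yes votes; cascade stops.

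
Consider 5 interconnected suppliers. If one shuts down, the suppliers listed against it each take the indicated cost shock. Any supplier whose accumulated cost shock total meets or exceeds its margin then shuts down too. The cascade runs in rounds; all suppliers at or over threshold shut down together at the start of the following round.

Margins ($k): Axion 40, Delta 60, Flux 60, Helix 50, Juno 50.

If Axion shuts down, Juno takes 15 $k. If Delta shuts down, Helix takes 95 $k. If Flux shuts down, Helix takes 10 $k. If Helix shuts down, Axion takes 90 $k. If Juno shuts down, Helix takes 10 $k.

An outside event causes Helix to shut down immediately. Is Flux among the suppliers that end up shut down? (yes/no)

no

Round 1 — Helix shuts down (initial).
  Axion: +90 → 90 ≥ 40
Round 2 — Axion shuts down.
  Juno: +15 → 15 < 50
No further shutdowns.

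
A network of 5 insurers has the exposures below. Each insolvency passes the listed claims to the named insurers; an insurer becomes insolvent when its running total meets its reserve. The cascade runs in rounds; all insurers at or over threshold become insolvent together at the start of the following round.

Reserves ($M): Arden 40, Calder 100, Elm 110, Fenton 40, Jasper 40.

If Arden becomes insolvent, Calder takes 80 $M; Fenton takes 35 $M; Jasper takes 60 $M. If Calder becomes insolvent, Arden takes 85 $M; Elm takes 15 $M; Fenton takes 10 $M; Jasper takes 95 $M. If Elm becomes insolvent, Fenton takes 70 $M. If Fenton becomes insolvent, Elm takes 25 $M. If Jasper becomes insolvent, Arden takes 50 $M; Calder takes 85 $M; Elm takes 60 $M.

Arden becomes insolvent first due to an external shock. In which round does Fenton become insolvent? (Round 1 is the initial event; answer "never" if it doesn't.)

4

Round 1 — Arden becomes insolvent (initial).
  Calder: +80 → 80 < 100
  Fenton: +35 → 35 < 40
  Jasper: +60 → 60 ≥ 40
Round 2 — Jasper becomes insolvent.
  Calder: +85 → 165 ≥ 100
  Elm: +60 → 60 < 110
Round 3 — Calder becomes insolvent.
  Elm: +15 → 75 < 110
  Fenton: +10 → 45 ≥ 40
Round 4 — Fenton becomes insolvent.
  Elm: +25 → 100 < 110
No further insolvencies.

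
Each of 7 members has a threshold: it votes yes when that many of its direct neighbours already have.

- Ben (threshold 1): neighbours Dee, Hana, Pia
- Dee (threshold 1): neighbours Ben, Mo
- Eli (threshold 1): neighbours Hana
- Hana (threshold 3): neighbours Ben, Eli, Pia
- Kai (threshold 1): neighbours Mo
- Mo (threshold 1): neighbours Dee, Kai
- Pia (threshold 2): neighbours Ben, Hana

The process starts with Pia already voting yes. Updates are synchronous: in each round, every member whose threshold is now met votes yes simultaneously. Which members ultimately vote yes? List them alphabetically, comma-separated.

Ben, Dee, Kai, Mo, Pia

Round 1 — Pia votes yes (initial).
Round 2 — checking thresholds:
  Ben: 1 of 3 neighbours ≥ 1, votes yes.
  Hana: 1 of 3 neighbours < 3, below threshold.
Round 3 — checking thresholds:
  Dee: 1 of 2 neighbours ≥ 1, votes yes.
  Hana: 2 of 3 neighbours < 3, below threshold.
Round 4 — checking thresholds:
  Hana: 2 of 3 neighbours < 3, below threshold.
  Mo: 1 of 2 neighbours ≥ 1, votes yes.
Round 5 — checking thresholds:
  Hana: 2 of 3 neighbours < 3, below threshold.
  Kai: 1 of 1 neighbours ≥ 1, votes yes.
Round 6 — no new yes votes; cascade stops.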